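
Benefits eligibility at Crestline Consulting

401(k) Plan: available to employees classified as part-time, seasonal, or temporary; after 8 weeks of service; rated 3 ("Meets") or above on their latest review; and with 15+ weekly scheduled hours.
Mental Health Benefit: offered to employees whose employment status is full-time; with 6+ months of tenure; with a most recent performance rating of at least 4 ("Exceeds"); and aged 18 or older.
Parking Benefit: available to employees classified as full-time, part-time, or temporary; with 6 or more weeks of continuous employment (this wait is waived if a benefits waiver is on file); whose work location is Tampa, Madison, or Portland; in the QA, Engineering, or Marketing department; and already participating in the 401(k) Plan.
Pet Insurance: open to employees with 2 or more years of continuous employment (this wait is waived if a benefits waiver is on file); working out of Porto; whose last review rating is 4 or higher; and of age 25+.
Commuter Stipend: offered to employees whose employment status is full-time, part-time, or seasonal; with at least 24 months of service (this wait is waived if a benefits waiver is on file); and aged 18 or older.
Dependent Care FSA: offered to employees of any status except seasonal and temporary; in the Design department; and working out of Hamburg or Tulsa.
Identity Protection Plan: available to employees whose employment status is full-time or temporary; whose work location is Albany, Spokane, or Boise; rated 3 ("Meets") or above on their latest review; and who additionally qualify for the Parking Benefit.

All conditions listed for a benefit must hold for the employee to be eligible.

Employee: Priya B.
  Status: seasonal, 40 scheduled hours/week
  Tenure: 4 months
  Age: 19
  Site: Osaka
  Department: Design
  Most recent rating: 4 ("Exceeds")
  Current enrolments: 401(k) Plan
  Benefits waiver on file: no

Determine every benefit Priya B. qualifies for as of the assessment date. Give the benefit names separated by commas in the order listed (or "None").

401(k) Plan

401(k) Plan — status seasonal ✓; service 4 months ≥ 8 weeks (≈56 days) ✓; rating 4 ≥ 3 ✓; 40 hrs/wk ≥ 15 ✓ → eligible.
Mental Health Benefit — status seasonal ✗ (requires full-time) → not eligible.
Parking Benefit — status seasonal ✗ (requires full-time, part-time, or temporary) → not eligible.
Pet Insurance — no waiver, service 4 months < 2 years (≈730 days) ✗ → not eligible.
Commuter Stipend — status seasonal ✓; no waiver, service 4 months < 24 months ✗ → not eligible.
Dependent Care FSA — status seasonal ✗ (excluded) → not eligible.
Identity Protection Plan — status seasonal ✗ (requires full-time or temporary) → not eligible.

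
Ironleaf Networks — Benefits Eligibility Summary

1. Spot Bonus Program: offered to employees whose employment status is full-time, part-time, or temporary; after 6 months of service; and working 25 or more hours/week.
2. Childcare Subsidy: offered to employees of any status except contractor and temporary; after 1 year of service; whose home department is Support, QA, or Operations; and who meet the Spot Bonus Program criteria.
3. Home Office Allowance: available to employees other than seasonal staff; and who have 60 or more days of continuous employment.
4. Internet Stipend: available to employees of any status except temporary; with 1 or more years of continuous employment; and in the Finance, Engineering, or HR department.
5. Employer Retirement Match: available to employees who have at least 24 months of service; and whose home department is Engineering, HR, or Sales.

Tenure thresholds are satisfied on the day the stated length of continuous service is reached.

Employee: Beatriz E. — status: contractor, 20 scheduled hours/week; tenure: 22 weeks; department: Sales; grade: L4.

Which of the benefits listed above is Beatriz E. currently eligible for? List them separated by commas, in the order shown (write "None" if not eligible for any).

Spot Bonus Program — status contractor ✗ (requires full-time, part-time, or temporary) → not eligible.
Childcare Subsidy — status contractor ✗ (excluded) → not eligible.
Home Office Allowance — status contractor ✓ (not excluded); service 22 weeks ≥ 60 days ✓ → eligible.
Internet Stipend — status contractor ✓ (not excluded); service 22 weeks < 1 year (≈365 days) ✗ → not eligible.
Employer Retirement Match — service 22 weeks < 24 months (≈720 days) ✗ → not eligible.

Home Office Allowance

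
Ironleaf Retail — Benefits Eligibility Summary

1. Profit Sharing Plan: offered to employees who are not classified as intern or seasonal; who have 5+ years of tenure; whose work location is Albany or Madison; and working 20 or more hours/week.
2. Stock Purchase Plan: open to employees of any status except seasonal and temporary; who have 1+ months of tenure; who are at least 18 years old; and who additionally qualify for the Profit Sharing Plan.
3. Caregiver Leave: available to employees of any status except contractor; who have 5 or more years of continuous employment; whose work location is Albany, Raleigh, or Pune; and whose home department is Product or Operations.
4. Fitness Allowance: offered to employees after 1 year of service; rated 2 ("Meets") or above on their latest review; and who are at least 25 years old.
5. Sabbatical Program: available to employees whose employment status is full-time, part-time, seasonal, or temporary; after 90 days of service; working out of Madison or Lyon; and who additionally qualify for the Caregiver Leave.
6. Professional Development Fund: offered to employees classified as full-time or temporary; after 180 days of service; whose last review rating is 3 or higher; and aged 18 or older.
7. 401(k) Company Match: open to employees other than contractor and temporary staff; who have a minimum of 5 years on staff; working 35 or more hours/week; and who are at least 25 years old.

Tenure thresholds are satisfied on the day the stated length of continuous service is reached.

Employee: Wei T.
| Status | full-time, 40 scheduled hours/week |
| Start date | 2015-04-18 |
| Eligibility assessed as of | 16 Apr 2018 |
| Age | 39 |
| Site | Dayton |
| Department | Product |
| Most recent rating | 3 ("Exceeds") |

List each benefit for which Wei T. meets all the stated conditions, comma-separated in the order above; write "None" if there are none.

Service from 2015-04-18 to 16 Apr 2018: 1094 days.
Profit Sharing Plan — status full-time ✓ (not excluded); service 1094 days < 5 years (≈1825 days) ✗ → not eligible.
Stock Purchase Plan — status full-time ✓ (not excluded); service 1094 days ≥ 1 month (≈30 days) ✓; age 39 ≥ 18 ✓; not eligible for Profit Sharing Plan ✗ → not eligible.
Caregiver Leave — status full-time ✓ (not excluded); service 1094 days < 5 years (≈1825 days) ✗ → not eligible.
Fitness Allowance — service 1094 days ≥ 1 year (≈365 days) ✓; rating 3 ≥ 2 ✓; age 39 ≥ 25 ✓ → eligible.
Sabbatical Program — status full-time ✓; service 1094 days ≥ 90 days ✓; site Dayton ✗ (not Madison or Lyon) → not eligible.
Professional Development Fund — status full-time ✓; service 1094 days ≥ 180 days ✓; rating 3 ≥ 3 ✓; age 39 ≥ 18 ✓ → eligible.
401(k) Company Match — status full-time ✓ (not excluded); service 1094 days < 5 years (≈1825 days) ✗ → not eligible.

Fitness Allowance, Professional Development Fund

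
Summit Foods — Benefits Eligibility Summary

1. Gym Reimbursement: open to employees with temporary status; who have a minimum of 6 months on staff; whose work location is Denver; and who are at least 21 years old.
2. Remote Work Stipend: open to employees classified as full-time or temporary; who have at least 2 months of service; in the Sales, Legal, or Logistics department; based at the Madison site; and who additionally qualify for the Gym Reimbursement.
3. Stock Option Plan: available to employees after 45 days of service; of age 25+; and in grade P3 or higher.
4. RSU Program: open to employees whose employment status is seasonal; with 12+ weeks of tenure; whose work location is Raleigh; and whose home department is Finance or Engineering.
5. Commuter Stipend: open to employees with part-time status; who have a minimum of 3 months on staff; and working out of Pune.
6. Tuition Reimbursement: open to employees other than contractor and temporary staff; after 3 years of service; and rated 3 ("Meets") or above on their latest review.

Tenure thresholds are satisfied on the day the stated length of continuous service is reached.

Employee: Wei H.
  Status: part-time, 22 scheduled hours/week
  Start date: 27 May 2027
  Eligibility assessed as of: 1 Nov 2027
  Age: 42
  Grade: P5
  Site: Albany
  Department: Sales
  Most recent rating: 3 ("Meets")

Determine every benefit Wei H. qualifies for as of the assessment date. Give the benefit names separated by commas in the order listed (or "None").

Stock Option Plan

Service from 27 May 2027 to 1 Nov 2027: 158 days.
Gym Reimbursement — status part-time ✗ (requires temporary) → not eligible.
Remote Work Stipend — status part-time ✗ (requires full-time or temporary) → not eligible.
Stock Option Plan — service 158 days ≥ 45 days ✓; age 42 ≥ 25 ✓; grade P5 ≥ P3 ✓ → eligible.
RSU Program — status part-time ✗ (requires seasonal) → not eligible.
Commuter Stipend — status part-time ✓; service 158 days ≥ 3 months (≈90 days) ✓; site Albany ✗ (not Pune) → not eligible.
Tuition Reimbursement — status part-time ✓ (not excluded); service 158 days < 3 years (≈1095 days) ✗ → not eligible.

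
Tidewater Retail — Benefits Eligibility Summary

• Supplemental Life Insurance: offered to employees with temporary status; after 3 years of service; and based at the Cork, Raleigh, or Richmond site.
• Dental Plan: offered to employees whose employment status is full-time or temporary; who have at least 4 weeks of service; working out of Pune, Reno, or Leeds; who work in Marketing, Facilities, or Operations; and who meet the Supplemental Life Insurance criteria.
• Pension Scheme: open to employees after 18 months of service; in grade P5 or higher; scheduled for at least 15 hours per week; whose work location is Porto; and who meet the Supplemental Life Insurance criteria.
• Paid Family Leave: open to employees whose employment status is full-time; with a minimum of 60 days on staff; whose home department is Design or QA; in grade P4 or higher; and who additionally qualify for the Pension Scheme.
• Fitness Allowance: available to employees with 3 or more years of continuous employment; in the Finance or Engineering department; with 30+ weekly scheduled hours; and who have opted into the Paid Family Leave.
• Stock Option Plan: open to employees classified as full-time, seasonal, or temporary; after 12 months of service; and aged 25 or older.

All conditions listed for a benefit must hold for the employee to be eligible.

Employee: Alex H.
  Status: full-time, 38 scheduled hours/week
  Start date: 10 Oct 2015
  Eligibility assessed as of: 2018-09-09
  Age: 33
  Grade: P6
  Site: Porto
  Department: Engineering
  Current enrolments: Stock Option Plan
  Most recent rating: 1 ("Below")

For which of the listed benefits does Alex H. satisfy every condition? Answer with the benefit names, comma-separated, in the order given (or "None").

Service from 10 Oct 2015 to 2018-09-09: 1065 days.
Supplemental Life Insurance — status full-time ✗ (requires temporary) → not eligible.
Dental Plan — status full-time ✓; service 1065 days ≥ 4 weeks (≈28 days) ✓; site Porto ✗ (not Pune, Reno, or Leeds) → not eligible.
Pension Scheme — service 1065 days ≥ 18 months (≈540 days) ✓; grade P6 ≥ P5 ✓; 38 hrs/wk ≥ 15 ✓; site Porto ✓; not eligible for Supplemental Life Insurance ✗ → not eligible.
Paid Family Leave — status full-time ✓; service 1065 days ≥ 60 days ✓; dept Engineering ✗ → not eligible.
Fitness Allowance — service 1065 days < 3 years (≈1095 days) ✗ → not eligible.
Stock Option Plan — status full-time ✓; service 1065 days ≥ 12 months (≈360 days) ✓; age 33 ≥ 25 ✓ → eligible.

Stock Option Plan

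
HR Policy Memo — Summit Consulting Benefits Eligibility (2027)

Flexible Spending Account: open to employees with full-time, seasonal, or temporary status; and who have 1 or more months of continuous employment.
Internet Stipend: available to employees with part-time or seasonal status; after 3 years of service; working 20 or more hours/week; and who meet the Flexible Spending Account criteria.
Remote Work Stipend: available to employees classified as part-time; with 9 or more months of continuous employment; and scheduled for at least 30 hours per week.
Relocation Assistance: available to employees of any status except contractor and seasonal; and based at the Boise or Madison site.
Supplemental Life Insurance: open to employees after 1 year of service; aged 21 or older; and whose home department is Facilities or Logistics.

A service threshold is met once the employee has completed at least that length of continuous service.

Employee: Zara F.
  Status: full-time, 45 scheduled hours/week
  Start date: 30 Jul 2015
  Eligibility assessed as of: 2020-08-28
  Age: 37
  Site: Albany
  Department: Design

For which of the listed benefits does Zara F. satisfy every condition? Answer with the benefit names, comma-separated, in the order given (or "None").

Service from 30 Jul 2015 to 2020-08-28: 1856 days.
Flexible Spending Account — status full-time ✓; service 1856 days ≥ 1 month (≈30 days) ✓ → eligible.
Internet Stipend — status full-time ✗ (requires part-time or seasonal) → not eligible.
Remote Work Stipend — status full-time ✗ (requires part-time) → not eligible.
Relocation Assistance — status full-time ✓ (not excluded); site Albany ✗ (not Boise or Madison) → not eligible.
Supplemental Life Insurance — service 1856 days ≥ 1 year (≈365 days) ✓; age 37 ≥ 21 ✓; dept Design ✗ → not eligible.

Flexible Spending Account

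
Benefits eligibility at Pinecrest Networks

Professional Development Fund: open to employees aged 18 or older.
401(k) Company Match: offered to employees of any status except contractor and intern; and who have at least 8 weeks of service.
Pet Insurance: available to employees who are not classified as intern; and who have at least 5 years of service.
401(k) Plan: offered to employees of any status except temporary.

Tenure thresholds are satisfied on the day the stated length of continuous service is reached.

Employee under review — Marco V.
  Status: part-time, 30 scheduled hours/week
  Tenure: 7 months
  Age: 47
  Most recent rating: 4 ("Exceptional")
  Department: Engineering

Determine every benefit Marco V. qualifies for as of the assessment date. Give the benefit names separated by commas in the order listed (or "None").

Professional Development Fund, 401(k) Company Match, 401(k) Plan

Professional Development Fund — age 47 ≥ 18 ✓ → eligible.
401(k) Company Match — status part-time ✓ (not excluded); service 7 months ≥ 8 weeks (≈56 days) ✓ → eligible.
Pet Insurance — status part-time ✓ (not excluded); service 7 months < 5 years (≈1825 days) ✗ → not eligible.
401(k) Plan — status part-time ✓ (not excluded) → eligible.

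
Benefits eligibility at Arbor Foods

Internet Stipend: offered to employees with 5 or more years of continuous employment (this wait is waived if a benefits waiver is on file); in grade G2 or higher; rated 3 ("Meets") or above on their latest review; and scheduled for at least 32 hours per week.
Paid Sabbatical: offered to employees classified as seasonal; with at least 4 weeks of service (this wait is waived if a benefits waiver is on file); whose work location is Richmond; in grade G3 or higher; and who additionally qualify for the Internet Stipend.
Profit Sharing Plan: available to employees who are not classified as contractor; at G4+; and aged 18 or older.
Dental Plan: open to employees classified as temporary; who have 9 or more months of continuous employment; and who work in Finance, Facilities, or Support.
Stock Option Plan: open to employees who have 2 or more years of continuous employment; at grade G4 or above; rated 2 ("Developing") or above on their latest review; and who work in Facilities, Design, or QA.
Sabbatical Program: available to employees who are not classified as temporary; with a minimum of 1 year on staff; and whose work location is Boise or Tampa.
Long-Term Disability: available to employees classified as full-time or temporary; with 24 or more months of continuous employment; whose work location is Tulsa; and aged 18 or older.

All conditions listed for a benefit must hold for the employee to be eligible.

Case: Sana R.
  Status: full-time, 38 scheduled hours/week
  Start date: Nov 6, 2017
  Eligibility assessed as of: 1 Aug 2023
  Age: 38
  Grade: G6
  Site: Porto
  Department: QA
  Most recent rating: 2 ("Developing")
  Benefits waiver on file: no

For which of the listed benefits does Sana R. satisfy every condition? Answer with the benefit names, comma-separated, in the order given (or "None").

Service from Nov 6, 2017 to 1 Aug 2023: 2094 days.
Internet Stipend — no waiver, service 2094 days ≥ 5 years (≈1825 days) ✓; grade G6 ≥ G2 ✓; rating 2 < 3 ✗ → not eligible.
Paid Sabbatical — status full-time ✗ (requires seasonal) → not eligible.
Profit Sharing Plan — status full-time ✓ (not excluded); grade G6 ≥ G4 ✓; age 38 ≥ 18 ✓ → eligible.
Dental Plan — status full-time ✗ (requires temporary) → not eligible.
Stock Option Plan — service 2094 days ≥ 2 years (≈730 days) ✓; grade G6 ≥ G4 ✓; rating 2 ≥ 2 ✓; dept QA ✓ → eligible.
Sabbatical Program — status full-time ✓ (not excluded); service 2094 days ≥ 1 year (≈365 days) ✓; site Porto ✗ (not Boise or Tampa) → not eligible.
Long-Term Disability — status full-time ✓; service 2094 days ≥ 24 months (≈720 days) ✓; site Porto ✗ (not Tulsa) → not eligible.

Profit Sharing Plan, Stock Option Plan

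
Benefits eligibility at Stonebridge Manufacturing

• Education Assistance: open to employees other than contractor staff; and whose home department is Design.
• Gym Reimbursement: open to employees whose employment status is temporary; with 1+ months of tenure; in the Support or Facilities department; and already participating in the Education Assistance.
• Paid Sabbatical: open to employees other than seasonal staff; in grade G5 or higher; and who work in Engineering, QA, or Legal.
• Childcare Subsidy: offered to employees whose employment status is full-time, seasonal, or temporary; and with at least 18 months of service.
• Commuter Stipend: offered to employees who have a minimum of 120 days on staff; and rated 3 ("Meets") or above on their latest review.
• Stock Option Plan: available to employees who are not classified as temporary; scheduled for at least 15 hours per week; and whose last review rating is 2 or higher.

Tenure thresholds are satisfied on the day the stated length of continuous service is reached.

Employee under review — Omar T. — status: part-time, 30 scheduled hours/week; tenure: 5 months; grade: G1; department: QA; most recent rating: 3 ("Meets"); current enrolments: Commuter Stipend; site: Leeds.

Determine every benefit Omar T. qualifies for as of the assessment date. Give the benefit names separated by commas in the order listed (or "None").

Commuter Stipend, Stock Option Plan

Education Assistance — status part-time ✓ (not excluded); dept QA ✗ → not eligible.
Gym Reimbursement — status part-time ✗ (requires temporary) → not eligible.
Paid Sabbatical — status part-time ✓ (not excluded); grade G1 < G5 ✗ → not eligible.
Childcare Subsidy — status part-time ✗ (requires full-time, seasonal, or temporary) → not eligible.
Commuter Stipend — service 5 months ≥ 120 days ✓; rating 3 ≥ 3 ✓ → eligible.
Stock Option Plan — status part-time ✓ (not excluded); 30 hrs/wk ≥ 15 ✓; rating 3 ≥ 2 ✓ → eligible.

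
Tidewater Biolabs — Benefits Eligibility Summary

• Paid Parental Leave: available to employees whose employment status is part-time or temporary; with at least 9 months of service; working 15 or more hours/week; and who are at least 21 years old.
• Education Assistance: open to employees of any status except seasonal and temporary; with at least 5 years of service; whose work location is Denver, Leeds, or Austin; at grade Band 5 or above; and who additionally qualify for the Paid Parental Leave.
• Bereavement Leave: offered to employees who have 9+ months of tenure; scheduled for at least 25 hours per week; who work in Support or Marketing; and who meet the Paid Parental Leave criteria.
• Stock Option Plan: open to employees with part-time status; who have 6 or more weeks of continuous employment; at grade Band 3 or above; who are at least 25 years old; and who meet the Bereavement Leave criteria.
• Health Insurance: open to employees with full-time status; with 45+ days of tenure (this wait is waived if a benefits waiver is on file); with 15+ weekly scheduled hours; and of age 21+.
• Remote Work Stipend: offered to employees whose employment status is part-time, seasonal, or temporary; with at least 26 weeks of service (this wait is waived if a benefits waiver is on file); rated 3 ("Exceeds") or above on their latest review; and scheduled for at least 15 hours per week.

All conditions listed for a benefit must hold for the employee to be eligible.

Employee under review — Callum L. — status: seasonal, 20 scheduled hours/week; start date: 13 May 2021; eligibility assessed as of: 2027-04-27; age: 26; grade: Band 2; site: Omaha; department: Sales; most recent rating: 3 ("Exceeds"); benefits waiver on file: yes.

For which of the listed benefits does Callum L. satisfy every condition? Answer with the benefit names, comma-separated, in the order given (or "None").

Remote Work Stipend

Service from 13 May 2021 to 2027-04-27: 2175 days.
Paid Parental Leave — status seasonal ✗ (requires part-time or temporary) → not eligible.
Education Assistance — status seasonal ✗ (excluded) → not eligible.
Bereavement Leave — service 2175 days ≥ 9 months (≈270 days) ✓; 20 hrs/wk < 25 ✗ → not eligible.
Stock Option Plan — status seasonal ✗ (requires part-time) → not eligible.
Health Insurance — status seasonal ✗ (requires full-time) → not eligible.
Remote Work Stipend — status seasonal ✓; benefits waiver on file ✓; rating 3 ≥ 3 ✓; 20 hrs/wk ≥ 15 ✓ → eligible.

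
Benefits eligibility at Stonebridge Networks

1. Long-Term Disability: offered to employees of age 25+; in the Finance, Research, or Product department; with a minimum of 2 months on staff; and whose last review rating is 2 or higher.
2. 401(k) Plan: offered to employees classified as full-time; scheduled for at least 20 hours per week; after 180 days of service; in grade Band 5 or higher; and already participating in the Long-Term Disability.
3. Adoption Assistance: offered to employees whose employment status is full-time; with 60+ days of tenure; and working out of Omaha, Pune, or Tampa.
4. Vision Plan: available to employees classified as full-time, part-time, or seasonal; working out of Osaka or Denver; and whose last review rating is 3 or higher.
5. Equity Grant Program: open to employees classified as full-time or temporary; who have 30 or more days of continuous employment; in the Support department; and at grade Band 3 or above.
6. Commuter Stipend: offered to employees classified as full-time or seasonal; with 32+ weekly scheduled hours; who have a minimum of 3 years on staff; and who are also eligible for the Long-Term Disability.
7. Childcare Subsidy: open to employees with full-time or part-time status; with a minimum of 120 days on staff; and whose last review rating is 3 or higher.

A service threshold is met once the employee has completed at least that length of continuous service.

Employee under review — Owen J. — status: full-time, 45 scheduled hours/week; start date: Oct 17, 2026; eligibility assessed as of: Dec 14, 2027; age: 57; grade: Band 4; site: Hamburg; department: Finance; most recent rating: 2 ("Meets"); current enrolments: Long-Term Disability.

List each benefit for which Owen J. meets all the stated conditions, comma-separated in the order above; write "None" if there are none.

Service from Oct 17, 2026 to Dec 14, 2027: 423 days.
Long-Term Disability — age 57 ≥ 25 ✓; dept Finance ✓; service 423 days ≥ 2 months (≈60 days) ✓; rating 2 ≥ 2 ✓ → eligible.
401(k) Plan — status full-time ✓; 45 hrs/wk ≥ 20 ✓; service 423 days ≥ 180 days ✓; grade Band 4 < Band 5 ✗ → not eligible.
Adoption Assistance — status full-time ✓; service 423 days ≥ 60 days ✓; site Hamburg ✗ (not Omaha, Pune, or Tampa) → not eligible.
Vision Plan — status full-time ✓; site Hamburg ✗ (not Osaka or Denver) → not eligible.
Equity Grant Program — status full-time ✓; service 423 days ≥ 30 days ✓; dept Finance ✗ → not eligible.
Commuter Stipend — status full-time ✓; 45 hrs/wk ≥ 32 ✓; service 423 days < 3 years (≈1095 days) ✗ → not eligible.
Childcare Subsidy — status full-time ✓; service 423 days ≥ 120 days ✓; rating 2 < 3 ✗ → not eligible.

Long-Term Disability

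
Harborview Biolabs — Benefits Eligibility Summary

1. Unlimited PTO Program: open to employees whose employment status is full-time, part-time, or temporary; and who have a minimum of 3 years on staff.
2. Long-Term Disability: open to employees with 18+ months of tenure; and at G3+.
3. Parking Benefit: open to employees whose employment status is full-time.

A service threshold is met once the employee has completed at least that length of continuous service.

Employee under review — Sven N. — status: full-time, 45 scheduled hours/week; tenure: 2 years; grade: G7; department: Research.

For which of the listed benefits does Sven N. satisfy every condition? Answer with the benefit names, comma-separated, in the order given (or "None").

Long-Term Disability, Parking Benefit

Unlimited PTO Program — status full-time ✓; service 2 years < 3 years ✗ → not eligible.
Long-Term Disability — service 2 years ≥ 18 months (≈540 days) ✓; grade G7 ≥ G3 ✓ → eligible.
Parking Benefit — status full-time ✓ → eligible.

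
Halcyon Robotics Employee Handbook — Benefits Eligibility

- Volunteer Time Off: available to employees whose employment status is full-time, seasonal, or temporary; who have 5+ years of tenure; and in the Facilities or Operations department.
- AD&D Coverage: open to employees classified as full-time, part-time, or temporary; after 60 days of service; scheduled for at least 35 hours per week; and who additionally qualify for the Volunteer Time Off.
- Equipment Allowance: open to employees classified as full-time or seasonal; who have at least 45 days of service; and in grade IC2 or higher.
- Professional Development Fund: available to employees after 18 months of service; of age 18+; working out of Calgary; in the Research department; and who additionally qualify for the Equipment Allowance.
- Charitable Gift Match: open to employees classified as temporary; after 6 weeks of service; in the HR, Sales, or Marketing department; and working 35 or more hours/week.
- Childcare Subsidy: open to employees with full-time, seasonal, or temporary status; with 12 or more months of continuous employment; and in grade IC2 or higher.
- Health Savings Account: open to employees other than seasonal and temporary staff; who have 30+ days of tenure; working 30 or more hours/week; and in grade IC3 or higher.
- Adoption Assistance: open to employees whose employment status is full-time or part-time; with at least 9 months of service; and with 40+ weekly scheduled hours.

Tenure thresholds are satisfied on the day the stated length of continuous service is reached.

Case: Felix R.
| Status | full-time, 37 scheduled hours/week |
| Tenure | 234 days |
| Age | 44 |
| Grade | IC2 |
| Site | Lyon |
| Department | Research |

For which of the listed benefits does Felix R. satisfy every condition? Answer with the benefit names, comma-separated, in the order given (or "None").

Equipment Allowance

Volunteer Time Off — status full-time ✓; service 234 days < 5 years (≈1825 days) ✗ → not eligible.
AD&D Coverage — status full-time ✓; service 234 days ≥ 60 days ✓; 37 hrs/wk ≥ 35 ✓; not eligible for Volunteer Time Off ✗ → not eligible.
Equipment Allowance — status full-time ✓; service 234 days ≥ 45 days ✓; grade IC2 ≥ IC2 ✓ → eligible.
Professional Development Fund — service 234 days < 18 months (≈540 days) ✗ → not eligible.
Charitable Gift Match — status full-time ✗ (requires temporary) → not eligible.
Childcare Subsidy — status full-time ✓; service 234 days < 12 months (≈360 days) ✗ → not eligible.
Health Savings Account — status full-time ✓ (not excluded); service 234 days ≥ 30 days ✓; 37 hrs/wk ≥ 30 ✓; grade IC2 < IC3 ✗ → not eligible.
Adoption Assistance — status full-time ✓; service 234 days < 9 months (≈270 days) ✗ → not eligible.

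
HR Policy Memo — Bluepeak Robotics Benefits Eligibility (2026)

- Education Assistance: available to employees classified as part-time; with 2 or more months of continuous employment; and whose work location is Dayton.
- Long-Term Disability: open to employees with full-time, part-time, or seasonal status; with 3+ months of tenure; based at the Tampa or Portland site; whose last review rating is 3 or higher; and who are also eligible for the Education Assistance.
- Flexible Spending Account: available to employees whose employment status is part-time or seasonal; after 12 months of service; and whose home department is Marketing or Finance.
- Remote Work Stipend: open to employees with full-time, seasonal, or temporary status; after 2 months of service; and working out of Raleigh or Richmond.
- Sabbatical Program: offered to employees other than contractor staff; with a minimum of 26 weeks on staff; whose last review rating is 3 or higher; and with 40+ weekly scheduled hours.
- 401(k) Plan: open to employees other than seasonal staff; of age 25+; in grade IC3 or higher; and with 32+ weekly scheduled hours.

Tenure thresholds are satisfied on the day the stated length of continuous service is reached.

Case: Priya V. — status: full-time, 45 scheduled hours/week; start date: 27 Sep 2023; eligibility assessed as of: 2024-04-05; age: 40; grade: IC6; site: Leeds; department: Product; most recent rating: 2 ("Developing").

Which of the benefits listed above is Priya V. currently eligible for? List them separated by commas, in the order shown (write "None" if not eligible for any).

Service from 27 Sep 2023 to 2024-04-05: 191 days.
Education Assistance — status full-time ✗ (requires part-time) → not eligible.
Long-Term Disability — status full-time ✓; service 191 days ≥ 3 months (≈90 days) ✓; site Leeds ✗ (not Tampa or Portland) → not eligible.
Flexible Spending Account — status full-time ✗ (requires part-time or seasonal) → not eligible.
Remote Work Stipend — status full-time ✓; service 191 days ≥ 2 months (≈60 days) ✓; site Leeds ✗ (not Raleigh or Richmond) → not eligible.
Sabbatical Program — status full-time ✓ (not excluded); service 191 days ≥ 26 weeks (≈182 days) ✓; rating 2 < 3 ✗ → not eligible.
401(k) Plan — status full-time ✓ (not excluded); age 40 ≥ 25 ✓; grade IC6 ≥ IC3 ✓; 45 hrs/wk ≥ 32 ✓ → eligible.

401(k) Plan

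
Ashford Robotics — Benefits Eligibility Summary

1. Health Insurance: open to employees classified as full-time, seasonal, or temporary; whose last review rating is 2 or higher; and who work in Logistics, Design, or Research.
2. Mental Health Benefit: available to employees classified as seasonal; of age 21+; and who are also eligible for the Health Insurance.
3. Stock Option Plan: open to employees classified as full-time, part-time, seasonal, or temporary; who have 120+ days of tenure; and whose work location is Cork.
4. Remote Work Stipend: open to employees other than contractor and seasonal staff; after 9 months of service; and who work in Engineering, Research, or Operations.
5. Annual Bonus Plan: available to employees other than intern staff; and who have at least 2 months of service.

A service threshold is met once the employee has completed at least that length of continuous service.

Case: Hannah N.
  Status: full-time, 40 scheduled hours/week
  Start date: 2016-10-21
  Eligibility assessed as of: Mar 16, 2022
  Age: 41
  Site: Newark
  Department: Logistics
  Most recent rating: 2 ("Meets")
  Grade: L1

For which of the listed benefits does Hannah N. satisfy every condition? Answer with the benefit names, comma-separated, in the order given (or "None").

Service from 2016-10-21 to Mar 16, 2022: 1972 days.
Health Insurance — status full-time ✓; rating 2 ≥ 2 ✓; dept Logistics ✓ → eligible.
Mental Health Benefit — status full-time ✗ (requires seasonal) → not eligible.
Stock Option Plan — status full-time ✓; service 1972 days ≥ 120 days ✓; site Newark ✗ (not Cork) → not eligible.
Remote Work Stipend — status full-time ✓ (not excluded); service 1972 days ≥ 9 months (≈270 days) ✓; dept Logistics ✗ → not eligible.
Annual Bonus Plan — status full-time ✓ (not excluded); service 1972 days ≥ 2 months (≈60 days) ✓ → eligible.

Health Insurance, Annual Bonus Plan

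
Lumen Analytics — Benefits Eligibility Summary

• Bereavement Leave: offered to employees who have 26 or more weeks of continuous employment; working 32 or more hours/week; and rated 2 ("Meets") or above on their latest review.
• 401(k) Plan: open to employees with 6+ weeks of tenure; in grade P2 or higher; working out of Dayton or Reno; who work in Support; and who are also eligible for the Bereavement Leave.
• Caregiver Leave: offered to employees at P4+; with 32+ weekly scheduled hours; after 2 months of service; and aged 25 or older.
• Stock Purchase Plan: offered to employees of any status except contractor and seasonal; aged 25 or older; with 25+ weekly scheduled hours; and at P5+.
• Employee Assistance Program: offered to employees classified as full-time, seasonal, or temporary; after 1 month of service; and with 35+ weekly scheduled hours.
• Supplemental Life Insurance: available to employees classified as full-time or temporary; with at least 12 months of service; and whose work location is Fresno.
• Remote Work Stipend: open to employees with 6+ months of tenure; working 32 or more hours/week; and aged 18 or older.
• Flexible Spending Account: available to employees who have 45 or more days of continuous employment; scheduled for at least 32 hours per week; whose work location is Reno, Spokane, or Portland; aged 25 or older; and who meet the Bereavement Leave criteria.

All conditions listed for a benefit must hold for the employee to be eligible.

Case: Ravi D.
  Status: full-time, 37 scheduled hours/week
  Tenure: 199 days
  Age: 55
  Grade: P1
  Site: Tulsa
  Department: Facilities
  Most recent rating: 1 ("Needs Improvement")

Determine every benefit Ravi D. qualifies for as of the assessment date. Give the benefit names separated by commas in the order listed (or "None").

Bereavement Leave — service 199 days ≥ 26 weeks (≈182 days) ✓; 37 hrs/wk ≥ 32 ✓; rating 1 < 2 ✗ → not eligible.
401(k) Plan — service 199 days ≥ 6 weeks (≈42 days) ✓; grade P1 < P2 ✗ → not eligible.
Caregiver Leave — grade P1 < P4 ✗ → not eligible.
Stock Purchase Plan — status full-time ✓ (not excluded); age 55 ≥ 25 ✓; 37 hrs/wk ≥ 25 ✓; grade P1 < P5 ✗ → not eligible.
Employee Assistance Program — status full-time ✓; service 199 days ≥ 1 month (≈30 days) ✓; 37 hrs/wk ≥ 35 ✓ → eligible.
Supplemental Life Insurance — status full-time ✓; service 199 days < 12 months (≈360 days) ✗ → not eligible.
Remote Work Stipend — service 199 days ≥ 6 months (≈180 days) ✓; 37 hrs/wk ≥ 32 ✓; age 55 ≥ 18 ✓ → eligible.
Flexible Spending Account — service 199 days ≥ 45 days ✓; 37 hrs/wk ≥ 32 ✓; site Tulsa ✗ (not Reno, Spokane, or Portland) → not eligible.

Employee Assistance Program, Remote Work Stipend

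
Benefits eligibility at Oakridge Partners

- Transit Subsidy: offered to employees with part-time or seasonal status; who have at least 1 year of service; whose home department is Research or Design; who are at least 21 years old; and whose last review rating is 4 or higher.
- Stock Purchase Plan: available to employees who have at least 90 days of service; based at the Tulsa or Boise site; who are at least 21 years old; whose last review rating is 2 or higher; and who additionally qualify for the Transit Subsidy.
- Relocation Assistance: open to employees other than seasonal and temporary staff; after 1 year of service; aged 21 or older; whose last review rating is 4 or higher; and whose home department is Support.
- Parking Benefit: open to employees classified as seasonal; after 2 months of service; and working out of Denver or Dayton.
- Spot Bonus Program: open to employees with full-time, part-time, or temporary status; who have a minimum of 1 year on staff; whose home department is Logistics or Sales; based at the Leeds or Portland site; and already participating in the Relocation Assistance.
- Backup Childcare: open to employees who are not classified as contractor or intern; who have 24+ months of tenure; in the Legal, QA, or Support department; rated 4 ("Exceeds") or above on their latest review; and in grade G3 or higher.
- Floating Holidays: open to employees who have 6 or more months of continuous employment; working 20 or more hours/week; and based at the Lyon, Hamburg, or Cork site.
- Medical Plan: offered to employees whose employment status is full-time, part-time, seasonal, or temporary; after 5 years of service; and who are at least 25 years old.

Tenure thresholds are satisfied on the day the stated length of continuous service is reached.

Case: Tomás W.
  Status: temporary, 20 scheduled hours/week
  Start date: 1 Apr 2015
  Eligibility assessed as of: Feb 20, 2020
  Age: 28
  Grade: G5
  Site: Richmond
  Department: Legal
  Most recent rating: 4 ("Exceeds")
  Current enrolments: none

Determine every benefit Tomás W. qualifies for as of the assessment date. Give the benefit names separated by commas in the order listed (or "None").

Backup Childcare

Service from 1 Apr 2015 to Feb 20, 2020: 1786 days.
Transit Subsidy — status temporary ✗ (requires part-time or seasonal) → not eligible.
Stock Purchase Plan — service 1786 days ≥ 90 days ✓; site Richmond ✗ (not Tulsa or Boise) → not eligible.
Relocation Assistance — status temporary ✗ (excluded) → not eligible.
Parking Benefit — status temporary ✗ (requires seasonal) → not eligible.
Spot Bonus Program — status temporary ✓; service 1786 days ≥ 1 year (≈365 days) ✓; dept Legal ✗ → not eligible.
Backup Childcare — status temporary ✓ (not excluded); service 1786 days ≥ 24 months (≈720 days) ✓; dept Legal ✓; rating 4 ≥ 4 ✓; grade G5 ≥ G3 ✓ → eligible.
Floating Holidays — service 1786 days ≥ 6 months (≈180 days) ✓; 20 hrs/wk ≥ 20 ✓; site Richmond ✗ (not Lyon, Hamburg, or Cork) → not eligible.
Medical Plan — status temporary ✓; service 1786 days < 5 years (≈1825 days) ✗ → not eligible.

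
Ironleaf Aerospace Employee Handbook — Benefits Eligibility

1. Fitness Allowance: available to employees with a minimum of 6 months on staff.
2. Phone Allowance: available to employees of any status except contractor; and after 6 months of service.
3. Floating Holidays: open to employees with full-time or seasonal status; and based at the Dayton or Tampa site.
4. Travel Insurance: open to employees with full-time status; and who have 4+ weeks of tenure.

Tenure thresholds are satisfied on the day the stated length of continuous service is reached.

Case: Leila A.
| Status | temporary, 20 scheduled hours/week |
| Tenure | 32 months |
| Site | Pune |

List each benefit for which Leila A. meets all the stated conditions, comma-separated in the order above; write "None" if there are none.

Fitness Allowance, Phone Allowance

Fitness Allowance — service 32 months ≥ 6 months ✓ → eligible.
Phone Allowance — status temporary ✓ (not excluded); service 32 months ≥ 6 months ✓ → eligible.
Floating Holidays — status temporary ✗ (requires full-time or seasonal) → not eligible.
Travel Insurance — status temporary ✗ (requires full-time) → not eligible.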